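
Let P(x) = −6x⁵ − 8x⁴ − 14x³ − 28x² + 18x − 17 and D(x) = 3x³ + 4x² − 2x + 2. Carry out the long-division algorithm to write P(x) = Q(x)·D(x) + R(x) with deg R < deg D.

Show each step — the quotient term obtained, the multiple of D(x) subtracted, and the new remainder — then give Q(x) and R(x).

Step 1: lead(−6x⁵ − 8x⁴ − 14x³ − 28x² + 18x − 17) ÷ lead(D) = −6x⁵ ÷ 3x³ = −2x². Subtract (−2x²)·D = −6x⁵ − 8x⁴ + 4x³ − 4x². Remainder: −18x³ − 24x² + 18x − 17.
Step 2: lead(−18x³ − 24x² + 18x − 17) ÷ lead(D) = −18x³ ÷ 3x³ = −6. Subtract (−6)·D = −18x³ − 24x² + 12x − 12. Remainder: 6x − 5.

Q(x) = −2x² − 6; R(x) = 6x − 5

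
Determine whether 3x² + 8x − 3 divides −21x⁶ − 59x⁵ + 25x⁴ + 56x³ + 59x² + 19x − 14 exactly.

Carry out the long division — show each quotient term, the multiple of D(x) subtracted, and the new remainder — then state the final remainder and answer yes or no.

R(x) = 1, so D(x) is not a factor of P(x). no

Step 1: lead(−21x⁶ − 59x⁵ + 25x⁴ + 56x³ + 59x² + 19x − 14) ÷ lead(D) = −21x⁶ ÷ 3x² = −7x⁴. Subtract (−7x⁴)·D = −21x⁶ − 56x⁵ + 21x⁴. Remainder: −3x⁵ + 4x⁴ + 56x³ + 59x² + 19x − 14.
Step 2: lead(−3x⁵ + 4x⁴ + 56x³ + 59x² + 19x − 14) ÷ lead(D) = −3x⁵ ÷ 3x² = −x³. Subtract (−x³)·D = −3x⁵ − 8x⁴ + 3x³. Remainder: 12x⁴ + 53x³ + 59x² + 19x − 14.
Step 3: lead(12x⁴ + 53x³ + 59x² + 19x − 14) ÷ lead(D) = 12x⁴ ÷ 3x² = 4x². Subtract (4x²)·D = 12x⁴ + 32x³ − 12x². Remainder: 21x³ + 71x² + 19x − 14.
Step 4: lead(21x³ + 71x² + 19x − 14) ÷ lead(D) = 21x³ ÷ 3x² = 7x. Subtract (7x)·D = 21x³ + 56x² − 21x. Remainder: 15x² + 40x − 14.
Step 5: lead(15x² + 40x − 14) ÷ lead(D) = 15x² ÷ 3x² = 5. Subtract (5)·D = 15x² + 40x − 15. Remainder: 1.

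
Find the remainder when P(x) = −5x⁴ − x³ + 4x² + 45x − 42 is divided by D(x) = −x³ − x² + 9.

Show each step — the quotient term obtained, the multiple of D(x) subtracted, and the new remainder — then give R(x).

R(x) = −6

Step 1: lead(−5x⁴ − x³ + 4x² + 45x − 42) ÷ lead(D) = −5x⁴ ÷ −x³ = 5x. Subtract (5x)·D = −5x⁴ − 5x³ + 45x. Remainder: 4x³ + 4x² − 42.
Step 2: lead(4x³ + 4x² − 42) ÷ lead(D) = 4x³ ÷ −x³ = −4. Subtract (−4)·D = 4x³ + 4x² − 36. Remainder: −6.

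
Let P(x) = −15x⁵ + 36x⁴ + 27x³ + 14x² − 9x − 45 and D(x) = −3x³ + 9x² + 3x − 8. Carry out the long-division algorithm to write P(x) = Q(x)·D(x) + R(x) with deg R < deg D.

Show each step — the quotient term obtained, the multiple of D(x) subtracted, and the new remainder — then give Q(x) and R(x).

Q(x) = 5x² + 3x + 5; R(x) = −5

Step 1: lead(−15x⁵ + 36x⁴ + 27x³ + 14x² − 9x − 45) ÷ lead(D) = −15x⁵ ÷ −3x³ = 5x². Subtract (5x²)·D = −15x⁵ + 45x⁴ + 15x³ − 40x². Remainder: −9x⁴ + 12x³ + 54x² − 9x − 45.
Step 2: lead(−9x⁴ + 12x³ + 54x² − 9x − 45) ÷ lead(D) = −9x⁴ ÷ −3x³ = 3x. Subtract (3x)·D = −9x⁴ + 27x³ + 9x² − 24x. Remainder: −15x³ + 45x² + 15x − 45.
Step 3: lead(−15x³ + 45x² + 15x − 45) ÷ lead(D) = −15x³ ÷ −3x³ = 5. Subtract (5)·D = −15x³ + 45x² + 15x − 40. Remainder: −5.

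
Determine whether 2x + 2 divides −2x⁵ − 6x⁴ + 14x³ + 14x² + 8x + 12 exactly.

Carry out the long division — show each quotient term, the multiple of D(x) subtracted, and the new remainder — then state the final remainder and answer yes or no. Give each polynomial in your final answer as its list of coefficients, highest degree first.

Step 1: lead(−2x⁵ − 6x⁴ + 14x³ + 14x² + 8x + 12) ÷ lead(D) = −2x⁵ ÷ 2x = −x⁴. Subtract (−x⁴)·D = −2x⁵ − 2x⁴. Remainder: −4x⁴ + 14x³ + 14x² + 8x + 12.
Step 2: lead(−4x⁴ + 14x³ + 14x² + 8x + 12) ÷ lead(D) = −4x⁴ ÷ 2x = −2x³. Subtract (−2x³)·D = −4x⁴ − 4x³. Remainder: 18x³ + 14x² + 8x + 12.
Step 3: lead(18x³ + 14x² + 8x + 12) ÷ lead(D) = 18x³ ÷ 2x = 9x². Subtract (9x²)·D = 18x³ + 18x². Remainder: −4x² + 8x + 12.
Step 4: lead(−4x² + 8x + 12) ÷ lead(D) = −4x² ÷ 2x = −2x. Subtract (−2x)·D = −4x² − 4x. Remainder: 12x + 12.
Step 5: lead(12x + 12) ÷ lead(D) = 12x ÷ 2x = 6. Subtract (6)·D = 12x + 12. Remainder: 0.

R = [0], so D(x) is a factor of P(x). yes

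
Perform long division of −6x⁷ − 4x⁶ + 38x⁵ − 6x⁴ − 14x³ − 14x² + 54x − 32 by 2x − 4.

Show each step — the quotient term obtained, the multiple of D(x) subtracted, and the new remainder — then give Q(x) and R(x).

Q(x) = −3x⁶ − 8x⁵ + 3x⁴ + 3x³ − x² − 9x + 9; R(x) = 4

Step 1: lead(−6x⁷ − 4x⁶ + 38x⁵ − 6x⁴ − 14x³ − 14x² + 54x − 32) ÷ lead(D) = −6x⁷ ÷ 2x = −3x⁶. Subtract (−3x⁶)·D = −6x⁷ + 12x⁶. Remainder: −16x⁶ + 38x⁵ − 6x⁴ − 14x³ − 14x² + 54x − 32.
Step 2: lead(−16x⁶ + 38x⁵ − 6x⁴ − 14x³ − 14x² + 54x − 32) ÷ lead(D) = −16x⁶ ÷ 2x = −8x⁵. Subtract (−8x⁵)·D = −16x⁶ + 32x⁵. Remainder: 6x⁵ − 6x⁴ − 14x³ − 14x² + 54x − 32.
Step 3: lead(6x⁵ − 6x⁴ − 14x³ − 14x² + 54x − 32) ÷ lead(D) = 6x⁵ ÷ 2x = 3x⁴. Subtract (3x⁴)·D = 6x⁵ − 12x⁴. Remainder: 6x⁴ − 14x³ − 14x² + 54x − 32.
Step 4: lead(6x⁴ − 14x³ − 14x² + 54x − 32) ÷ lead(D) = 6x⁴ ÷ 2x = 3x³. Subtract (3x³)·D = 6x⁴ − 12x³. Remainder: −2x³ − 14x² + 54x − 32.
Step 5: lead(−2x³ − 14x² + 54x − 32) ÷ lead(D) = −2x³ ÷ 2x = −x². Subtract (−x²)·D = −2x³ + 4x². Remainder: −18x² + 54x − 32.
Step 6: lead(−18x² + 54x − 32) ÷ lead(D) = −18x² ÷ 2x = −9x. Subtract (−9x)·D = −18x² + 36x. Remainder: 18x − 32.
Step 7: lead(18x − 32) ÷ lead(D) = 18x ÷ 2x = 9. Subtract (9)·D = 18x − 36. Remainder: 4.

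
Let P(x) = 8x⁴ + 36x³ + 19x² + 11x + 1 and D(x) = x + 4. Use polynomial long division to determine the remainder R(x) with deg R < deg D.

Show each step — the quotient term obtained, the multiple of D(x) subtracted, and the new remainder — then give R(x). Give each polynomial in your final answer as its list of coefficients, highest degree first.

Step 1: lead(8x⁴ + 36x³ + 19x² + 11x + 1) ÷ lead(D) = 8x⁴ ÷ x = 8x³. Subtract (8x³)·D = 8x⁴ + 32x³. Remainder: 4x³ + 19x² + 11x + 1.
Step 2: lead(4x³ + 19x² + 11x + 1) ÷ lead(D) = 4x³ ÷ x = 4x². Subtract (4x²)·D = 4x³ + 16x². Remainder: 3x² + 11x + 1.
Step 3: lead(3x² + 11x + 1) ÷ lead(D) = 3x² ÷ x = 3x. Subtract (3x)·D = 3x² + 12x. Remainder: −x + 1.
Step 4: lead(−x + 1) ÷ lead(D) = −x ÷ x = −1. Subtract (−1)·D = −x − 4. Remainder: 5.

R = [5]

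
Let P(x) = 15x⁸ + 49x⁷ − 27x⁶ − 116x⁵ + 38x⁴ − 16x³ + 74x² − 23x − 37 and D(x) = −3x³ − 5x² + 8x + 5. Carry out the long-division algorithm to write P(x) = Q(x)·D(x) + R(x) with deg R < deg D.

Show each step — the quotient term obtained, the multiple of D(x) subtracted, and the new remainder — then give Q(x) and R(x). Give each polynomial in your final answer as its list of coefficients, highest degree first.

Step 1: lead(15x⁸ + 49x⁷ − 27x⁶ − 116x⁵ + 38x⁴ − 16x³ + 74x² − 23x − 37) ÷ lead(D) = 15x⁸ ÷ −3x³ = −5x⁵. Subtract (−5x⁵)·D = 15x⁸ + 25x⁷ − 40x⁶ − 25x⁵. Remainder: 24x⁷ + 13x⁶ − 91x⁵ + 38x⁴ − 16x³ + 74x² − 23x − 37.
Step 2: lead(24x⁷ + 13x⁶ − 91x⁵ + 38x⁴ − 16x³ + 74x² − 23x − 37) ÷ lead(D) = 24x⁷ ÷ −3x³ = −8x⁴. Subtract (−8x⁴)·D = 24x⁷ + 40x⁶ − 64x⁵ − 40x⁴. Remainder: −27x⁶ − 27x⁵ + 78x⁴ − 16x³ + 74x² − 23x − 37.
Step 3: lead(−27x⁶ − 27x⁵ + 78x⁴ − 16x³ + 74x² − 23x − 37) ÷ lead(D) = −27x⁶ ÷ −3x³ = 9x³. Subtract (9x³)·D = −27x⁶ − 45x⁵ + 72x⁴ + 45x³. Remainder: 18x⁵ + 6x⁴ − 61x³ + 74x² − 23x − 37.
Step 4: lead(18x⁵ + 6x⁴ − 61x³ + 74x² − 23x − 37) ÷ lead(D) = 18x⁵ ÷ −3x³ = −6x². Subtract (−6x²)·D = 18x⁵ + 30x⁴ − 48x³ − 30x². Remainder: −24x⁴ − 13x³ + 104x² − 23x − 37.
Step 5: lead(−24x⁴ − 13x³ + 104x² − 23x − 37) ÷ lead(D) = −24x⁴ ÷ −3x³ = 8x. Subtract (8x)·D = −24x⁴ − 40x³ + 64x² + 40x. Remainder: 27x³ + 40x² − 63x − 37.
Step 6: lead(27x³ + 40x² − 63x − 37) ÷ lead(D) = 27x³ ÷ −3x³ = −9. Subtract (−9)·D = 27x³ + 45x² − 72x − 45. Remainder: −5x² + 9x + 8.

Q = [-5, -8, 9, -6, 8, -9]; R = [-5, 9, 8]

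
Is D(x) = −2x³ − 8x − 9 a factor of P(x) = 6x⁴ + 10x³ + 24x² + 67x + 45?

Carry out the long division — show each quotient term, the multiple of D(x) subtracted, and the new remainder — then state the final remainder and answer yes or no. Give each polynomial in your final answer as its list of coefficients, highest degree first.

Step 1: lead(6x⁴ + 10x³ + 24x² + 67x + 45) ÷ lead(D) = 6x⁴ ÷ −2x³ = −3x. Subtract (−3x)·D = 6x⁴ + 24x² + 27x. Remainder: 10x³ + 40x + 45.
Step 2: lead(10x³ + 40x + 45) ÷ lead(D) = 10x³ ÷ −2x³ = −5. Subtract (−5)·D = 10x³ + 40x + 45. Remainder: 0.

R = [0], so D(x) is a factor of P(x). yes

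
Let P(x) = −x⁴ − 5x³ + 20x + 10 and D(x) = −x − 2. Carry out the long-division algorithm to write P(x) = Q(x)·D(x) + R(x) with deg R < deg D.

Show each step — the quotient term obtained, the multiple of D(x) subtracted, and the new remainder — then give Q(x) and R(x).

Q(x) = x³ + 3x² − 6x − 8; R(x) = −6

Step 1: lead(−x⁴ − 5x³ + 20x + 10) ÷ lead(D) = −x⁴ ÷ −x = x³. Subtract (x³)·D = −x⁴ − 2x³. Remainder: −3x³ + 20x + 10.
Step 2: lead(−3x³ + 20x + 10) ÷ lead(D) = −3x³ ÷ −x = 3x². Subtract (3x²)·D = −3x³ − 6x². Remainder: 6x² + 20x + 10.
Step 3: lead(6x² + 20x + 10) ÷ lead(D) = 6x² ÷ −x = −6x. Subtract (−6x)·D = 6x² + 12x. Remainder: 8x + 10.
Step 4: lead(8x + 10) ÷ lead(D) = 8x ÷ −x = −8. Subtract (−8)·D = 8x + 16. Remainder: −6.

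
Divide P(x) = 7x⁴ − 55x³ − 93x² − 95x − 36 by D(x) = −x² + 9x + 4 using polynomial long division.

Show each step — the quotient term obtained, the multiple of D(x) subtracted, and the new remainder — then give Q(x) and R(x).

Q(x) = −7x² − 8x − 7; R(x) = −8

Step 1: lead(7x⁴ − 55x³ − 93x² − 95x − 36) ÷ lead(D) = 7x⁴ ÷ −x² = −7x². Subtract (−7x²)·D = 7x⁴ − 63x³ − 28x². Remainder: 8x³ − 65x² − 95x − 36.
Step 2: lead(8x³ − 65x² − 95x − 36) ÷ lead(D) = 8x³ ÷ −x² = −8x. Subtract (−8x)·D = 8x³ − 72x² − 32x. Remainder: 7x² − 63x − 36.
Step 3: lead(7x² − 63x − 36) ÷ lead(D) = 7x² ÷ −x² = −7. Subtract (−7)·D = 7x² − 63x − 28. Remainder: −8.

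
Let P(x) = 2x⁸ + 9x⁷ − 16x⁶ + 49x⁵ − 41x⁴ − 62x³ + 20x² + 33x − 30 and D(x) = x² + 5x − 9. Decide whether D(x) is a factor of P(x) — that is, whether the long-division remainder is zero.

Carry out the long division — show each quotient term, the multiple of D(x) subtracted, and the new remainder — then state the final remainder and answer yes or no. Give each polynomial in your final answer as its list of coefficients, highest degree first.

Step 1: lead(2x⁸ + 9x⁷ − 16x⁶ + 49x⁵ − 41x⁴ − 62x³ + 20x² + 33x − 30) ÷ lead(D) = 2x⁸ ÷ x² = 2x⁶. Subtract (2x⁶)·D = 2x⁸ + 10x⁷ − 18x⁶. Remainder: −x⁷ + 2x⁶ + 49x⁵ − 41x⁴ − 62x³ + 20x² + 33x − 30.
Step 2: lead(−x⁷ + 2x⁶ + 49x⁵ − 41x⁴ − 62x³ + 20x² + 33x − 30) ÷ lead(D) = −x⁷ ÷ x² = −x⁵. Subtract (−x⁵)·D = −x⁷ − 5x⁶ + 9x⁵. Remainder: 7x⁶ + 40x⁵ − 41x⁴ − 62x³ + 20x² + 33x − 30.
Step 3: lead(7x⁶ + 40x⁵ − 41x⁴ − 62x³ + 20x² + 33x − 30) ÷ lead(D) = 7x⁶ ÷ x² = 7x⁴. Subtract (7x⁴)·D = 7x⁶ + 35x⁵ − 63x⁴. Remainder: 5x⁵ + 22x⁴ − 62x³ + 20x² + 33x − 30.
Step 4: lead(5x⁵ + 22x⁴ − 62x³ + 20x² + 33x − 30) ÷ lead(D) = 5x⁵ ÷ x² = 5x³. Subtract (5x³)·D = 5x⁵ + 25x⁴ − 45x³. Remainder: −3x⁴ − 17x³ + 20x² + 33x − 30.
Step 5: lead(−3x⁴ − 17x³ + 20x² + 33x − 30) ÷ lead(D) = −3x⁴ ÷ x² = −3x². Subtract (−3x²)·D = −3x⁴ − 15x³ + 27x². Remainder: −2x³ − 7x² + 33x − 30.
Step 6: lead(−2x³ − 7x² + 33x − 30) ÷ lead(D) = −2x³ ÷ x² = −2x. Subtract (−2x)·D = −2x³ − 10x² + 18x. Remainder: 3x² + 15x − 30.
Step 7: lead(3x² + 15x − 30) ÷ lead(D) = 3x² ÷ x² = 3. Subtract (3)·D = 3x² + 15x − 27. Remainder: −3.

R = [-3], so D(x) is not a factor of P(x). no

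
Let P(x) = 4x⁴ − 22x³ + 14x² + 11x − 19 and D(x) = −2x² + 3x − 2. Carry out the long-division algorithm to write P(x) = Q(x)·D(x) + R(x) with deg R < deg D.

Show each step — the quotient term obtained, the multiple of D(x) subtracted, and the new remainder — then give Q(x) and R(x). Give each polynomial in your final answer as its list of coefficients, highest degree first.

Step 1: lead(4x⁴ − 22x³ + 14x² + 11x − 19) ÷ lead(D) = 4x⁴ ÷ −2x² = −2x². Subtract (−2x²)·D = 4x⁴ − 6x³ + 4x². Remainder: −16x³ + 10x² + 11x − 19.
Step 2: lead(−16x³ + 10x² + 11x − 19) ÷ lead(D) = −16x³ ÷ −2x² = 8x. Subtract (8x)·D = −16x³ + 24x² − 16x. Remainder: −14x² + 27x − 19.
Step 3: lead(−14x² + 27x − 19) ÷ lead(D) = −14x² ÷ −2x² = 7. Subtract (7)·D = −14x² + 21x − 14. Remainder: 6x − 5.

Q = [-2, 8, 7]; R = [6, -5]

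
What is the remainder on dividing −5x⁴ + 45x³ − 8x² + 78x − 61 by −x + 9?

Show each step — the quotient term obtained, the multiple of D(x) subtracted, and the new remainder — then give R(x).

Step 1: lead(−5x⁴ + 45x³ − 8x² + 78x − 61) ÷ lead(D) = −5x⁴ ÷ −x = 5x³. Subtract (5x³)·D = −5x⁴ + 45x³. Remainder: −8x² + 78x − 61.
Step 2: lead(−8x² + 78x − 61) ÷ lead(D) = −8x² ÷ −x = 8x. Subtract (8x)·D = −8x² + 72x. Remainder: 6x − 61.
Step 3: lead(6x − 61) ÷ lead(D) = 6x ÷ −x = −6. Subtract (−6)·D = 6x − 54. Remainder: −7.

R(x) = −7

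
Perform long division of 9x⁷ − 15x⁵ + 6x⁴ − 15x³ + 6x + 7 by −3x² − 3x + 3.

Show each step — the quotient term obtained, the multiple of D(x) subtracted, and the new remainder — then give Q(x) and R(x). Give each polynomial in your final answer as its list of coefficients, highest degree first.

Step 1: lead(9x⁷ − 15x⁵ + 6x⁴ − 15x³ + 6x + 7) ÷ lead(D) = 9x⁷ ÷ −3x² = −3x⁵. Subtract (−3x⁵)·D = 9x⁷ + 9x⁶ − 9x⁵. Remainder: −9x⁶ − 6x⁵ + 6x⁴ − 15x³ + 6x + 7.
Step 2: lead(−9x⁶ − 6x⁵ + 6x⁴ − 15x³ + 6x + 7) ÷ lead(D) = −9x⁶ ÷ −3x² = 3x⁴. Subtract (3x⁴)·D = −9x⁶ − 9x⁵ + 9x⁴. Remainder: 3x⁵ − 3x⁴ − 15x³ + 6x + 7.
Step 3: lead(3x⁵ − 3x⁴ − 15x³ + 6x + 7) ÷ lead(D) = 3x⁵ ÷ −3x² = −x³. Subtract (−x³)·D = 3x⁵ + 3x⁴ − 3x³. Remainder: −6x⁴ − 12x³ + 6x + 7.
Step 4: lead(−6x⁴ − 12x³ + 6x + 7) ÷ lead(D) = −6x⁴ ÷ −3x² = 2x². Subtract (2x²)·D = −6x⁴ − 6x³ + 6x². Remainder: −6x³ − 6x² + 6x + 7.
Step 5: lead(−6x³ − 6x² + 6x + 7) ÷ lead(D) = −6x³ ÷ −3x² = 2x. Subtract (2x)·D = −6x³ − 6x² + 6x. Remainder: 7.

Q = [-3, 3, -1, 2, 2, 0]; R = [7]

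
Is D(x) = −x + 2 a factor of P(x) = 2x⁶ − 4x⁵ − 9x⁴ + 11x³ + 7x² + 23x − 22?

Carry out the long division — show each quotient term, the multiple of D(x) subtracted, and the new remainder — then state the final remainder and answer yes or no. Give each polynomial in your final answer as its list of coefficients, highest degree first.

R = [-4], so D(x) is not a factor of P(x). no

Step 1: lead(2x⁶ − 4x⁵ − 9x⁴ + 11x³ + 7x² + 23x − 22) ÷ lead(D) = 2x⁶ ÷ −x = −2x⁵. Subtract (−2x⁵)·D = 2x⁶ − 4x⁵. Remainder: −9x⁴ + 11x³ + 7x² + 23x − 22.
Step 2: lead(−9x⁴ + 11x³ + 7x² + 23x − 22) ÷ lead(D) = −9x⁴ ÷ −x = 9x³. Subtract (9x³)·D = −9x⁴ + 18x³. Remainder: −7x³ + 7x² + 23x − 22.
Step 3: lead(−7x³ + 7x² + 23x − 22) ÷ lead(D) = −7x³ ÷ −x = 7x². Subtract (7x²)·D = −7x³ + 14x². Remainder: −7x² + 23x − 22.
Step 4: lead(−7x² + 23x − 22) ÷ lead(D) = −7x² ÷ −x = 7x. Subtract (7x)·D = −7x² + 14x. Remainder: 9x − 22.
Step 5: lead(9x − 22) ÷ lead(D) = 9x ÷ −x = −9. Subtract (−9)·D = 9x − 18. Remainder: −4.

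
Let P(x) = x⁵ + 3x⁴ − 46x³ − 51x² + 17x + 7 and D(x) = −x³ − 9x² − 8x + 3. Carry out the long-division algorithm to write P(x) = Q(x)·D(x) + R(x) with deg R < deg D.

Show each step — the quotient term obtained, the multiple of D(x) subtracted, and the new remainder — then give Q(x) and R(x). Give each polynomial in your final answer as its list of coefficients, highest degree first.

Step 1: lead(x⁵ + 3x⁴ − 46x³ − 51x² + 17x + 7) ÷ lead(D) = x⁵ ÷ −x³ = −x². Subtract (−x²)·D = x⁵ + 9x⁴ + 8x³ − 3x². Remainder: −6x⁴ − 54x³ − 48x² + 17x + 7.
Step 2: lead(−6x⁴ − 54x³ − 48x² + 17x + 7) ÷ lead(D) = −6x⁴ ÷ −x³ = 6x. Subtract (6x)·D = −6x⁴ − 54x³ − 48x² + 18x. Remainder: −x + 7.

Q = [-1, 6, 0]; R = [-1, 7]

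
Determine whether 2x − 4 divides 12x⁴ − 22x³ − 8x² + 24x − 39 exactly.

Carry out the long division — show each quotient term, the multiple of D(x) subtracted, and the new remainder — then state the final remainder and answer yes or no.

Step 1: lead(12x⁴ − 22x³ − 8x² + 24x − 39) ÷ lead(D) = 12x⁴ ÷ 2x = 6x³. Subtract (6x³)·D = 12x⁴ − 24x³. Remainder: 2x³ − 8x² + 24x − 39.
Step 2: lead(2x³ − 8x² + 24x − 39) ÷ lead(D) = 2x³ ÷ 2x = x². Subtract (x²)·D = 2x³ − 4x². Remainder: −4x² + 24x − 39.
Step 3: lead(−4x² + 24x − 39) ÷ lead(D) = −4x² ÷ 2x = −2x. Subtract (−2x)·D = −4x² + 8x. Remainder: 16x − 39.
Step 4: lead(16x − 39) ÷ lead(D) = 16x ÷ 2x = 8. Subtract (8)·D = 16x − 32. Remainder: −7.

R(x) = −7, so D(x) is not a factor of P(x). no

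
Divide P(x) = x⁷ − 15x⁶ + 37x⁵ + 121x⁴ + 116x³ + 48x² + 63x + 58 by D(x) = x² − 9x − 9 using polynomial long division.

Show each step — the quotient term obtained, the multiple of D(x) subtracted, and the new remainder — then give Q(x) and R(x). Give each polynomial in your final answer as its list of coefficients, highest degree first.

Q = [1, -6, -8, -5, -1, -6]; R = [4]

Step 1: lead(x⁷ − 15x⁶ + 37x⁵ + 121x⁴ + 116x³ + 48x² + 63x + 58) ÷ lead(D) = x⁷ ÷ x² = x⁵. Subtract (x⁵)·D = x⁷ − 9x⁶ − 9x⁵. Remainder: −6x⁶ + 46x⁵ + 121x⁴ + 116x³ + 48x² + 63x + 58.
Step 2: lead(−6x⁶ + 46x⁵ + 121x⁴ + 116x³ + 48x² + 63x + 58) ÷ lead(D) = −6x⁶ ÷ x² = −6x⁴. Subtract (−6x⁴)·D = −6x⁶ + 54x⁵ + 54x⁴. Remainder: −8x⁵ + 67x⁴ + 116x³ + 48x² + 63x + 58.
Step 3: lead(−8x⁵ + 67x⁴ + 116x³ + 48x² + 63x + 58) ÷ lead(D) = −8x⁵ ÷ x² = −8x³. Subtract (−8x³)·D = −8x⁵ + 72x⁴ + 72x³. Remainder: −5x⁴ + 44x³ + 48x² + 63x + 58.
Step 4: lead(−5x⁴ + 44x³ + 48x² + 63x + 58) ÷ lead(D) = −5x⁴ ÷ x² = −5x². Subtract (−5x²)·D = −5x⁴ + 45x³ + 45x². Remainder: −x³ + 3x² + 63x + 58.
Step 5: lead(−x³ + 3x² + 63x + 58) ÷ lead(D) = −x³ ÷ x² = −x. Subtract (−x)·D = −x³ + 9x² + 9x. Remainder: −6x² + 54x + 58.
Step 6: lead(−6x² + 54x + 58) ÷ lead(D) = −6x² ÷ x² = −6. Subtract (−6)·D = −6x² + 54x + 54. Remainder: 4.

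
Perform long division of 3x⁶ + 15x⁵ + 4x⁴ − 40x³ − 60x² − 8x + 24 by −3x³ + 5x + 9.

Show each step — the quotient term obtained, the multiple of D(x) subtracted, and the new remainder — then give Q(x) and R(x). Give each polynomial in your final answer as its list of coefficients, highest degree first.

Q = [-1, -5, -3, 2]; R = [9, 6]

Step 1: lead(3x⁶ + 15x⁵ + 4x⁴ − 40x³ − 60x² − 8x + 24) ÷ lead(D) = 3x⁶ ÷ −3x³ = −x³. Subtract (−x³)·D = 3x⁶ − 5x⁴ − 9x³. Remainder: 15x⁵ + 9x⁴ − 31x³ − 60x² − 8x + 24.
Step 2: lead(15x⁵ + 9x⁴ − 31x³ − 60x² − 8x + 24) ÷ lead(D) = 15x⁵ ÷ −3x³ = −5x². Subtract (−5x²)·D = 15x⁵ − 25x³ − 45x². Remainder: 9x⁴ − 6x³ − 15x² − 8x + 24.
Step 3: lead(9x⁴ − 6x³ − 15x² − 8x + 24) ÷ lead(D) = 9x⁴ ÷ −3x³ = −3x. Subtract (−3x)·D = 9x⁴ − 15x² − 27x. Remainder: −6x³ + 19x + 24.
Step 4: lead(−6x³ + 19x + 24) ÷ lead(D) = −6x³ ÷ −3x³ = 2. Subtract (2)·D = −6x³ + 10x + 18. Remainder: 9x + 6.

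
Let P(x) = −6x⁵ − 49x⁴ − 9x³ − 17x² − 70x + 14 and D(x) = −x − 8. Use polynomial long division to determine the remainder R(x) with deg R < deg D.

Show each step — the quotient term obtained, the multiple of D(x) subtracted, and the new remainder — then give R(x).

R(x) = −2

Step 1: lead(−6x⁵ − 49x⁴ − 9x³ − 17x² − 70x + 14) ÷ lead(D) = −6x⁵ ÷ −x = 6x⁴. Subtract (6x⁴)·D = −6x⁵ − 48x⁴. Remainder: −x⁴ − 9x³ − 17x² − 70x + 14.
Step 2: lead(−x⁴ − 9x³ − 17x² − 70x + 14) ÷ lead(D) = −x⁴ ÷ −x = x³. Subtract (x³)·D = −x⁴ − 8x³. Remainder: −x³ − 17x² − 70x + 14.
Step 3: lead(−x³ − 17x² − 70x + 14) ÷ lead(D) = −x³ ÷ −x = x². Subtract (x²)·D = −x³ − 8x². Remainder: −9x² − 70x + 14.
Step 4: lead(−9x² − 70x + 14) ÷ lead(D) = −9x² ÷ −x = 9x. Subtract (9x)·D = −9x² − 72x. Remainder: 2x + 14.
Step 5: lead(2x + 14) ÷ lead(D) = 2x ÷ −x = −2. Subtract (−2)·D = 2x + 16. Remainder: −2.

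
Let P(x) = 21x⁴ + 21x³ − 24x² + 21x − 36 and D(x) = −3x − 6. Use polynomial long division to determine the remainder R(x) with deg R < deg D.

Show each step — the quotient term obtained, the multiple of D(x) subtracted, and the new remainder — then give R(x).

R(x) = −6

Step 1: lead(21x⁴ + 21x³ − 24x² + 21x − 36) ÷ lead(D) = 21x⁴ ÷ −3x = −7x³. Subtract (−7x³)·D = 21x⁴ + 42x³. Remainder: −21x³ − 24x² + 21x − 36.
Step 2: lead(−21x³ − 24x² + 21x − 36) ÷ lead(D) = −21x³ ÷ −3x = 7x². Subtract (7x²)·D = −21x³ − 42x². Remainder: 18x² + 21x − 36.
Step 3: lead(18x² + 21x − 36) ÷ lead(D) = 18x² ÷ −3x = −6x. Subtract (−6x)·D = 18x² + 36x. Remainder: −15x − 36.
Step 4: lead(−15x − 36) ÷ lead(D) = −15x ÷ −3x = 5. Subtract (5)·D = −15x − 30. Remainder: −6.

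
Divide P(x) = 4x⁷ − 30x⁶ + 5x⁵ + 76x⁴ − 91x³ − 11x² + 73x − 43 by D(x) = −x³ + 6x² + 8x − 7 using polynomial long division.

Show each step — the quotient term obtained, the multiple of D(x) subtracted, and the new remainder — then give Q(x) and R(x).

Step 1: lead(4x⁷ − 30x⁶ + 5x⁵ + 76x⁴ − 91x³ − 11x² + 73x − 43) ÷ lead(D) = 4x⁷ ÷ −x³ = −4x⁴. Subtract (−4x⁴)·D = 4x⁷ − 24x⁶ − 32x⁵ + 28x⁴. Remainder: −6x⁶ + 37x⁵ + 48x⁴ − 91x³ − 11x² + 73x − 43.
Step 2: lead(−6x⁶ + 37x⁵ + 48x⁴ − 91x³ − 11x² + 73x − 43) ÷ lead(D) = −6x⁶ ÷ −x³ = 6x³. Subtract (6x³)·D = −6x⁶ + 36x⁵ + 48x⁴ − 42x³. Remainder: x⁵ − 49x³ − 11x² + 73x − 43.
Step 3: lead(x⁵ − 49x³ − 11x² + 73x − 43) ÷ lead(D) = x⁵ ÷ −x³ = −x². Subtract (−x²)·D = x⁵ − 6x⁴ − 8x³ + 7x². Remainder: 6x⁴ − 41x³ − 18x² + 73x − 43.
Step 4: lead(6x⁴ − 41x³ − 18x² + 73x − 43) ÷ lead(D) = 6x⁴ ÷ −x³ = −6x. Subtract (−6x)·D = 6x⁴ − 36x³ − 48x² + 42x. Remainder: −5x³ + 30x² + 31x − 43.
Step 5: lead(−5x³ + 30x² + 31x − 43) ÷ lead(D) = −5x³ ÷ −x³ = 5. Subtract (5)·D = −5x³ + 30x² + 40x − 35. Remainder: −9x − 8.

Q(x) = −4x⁴ + 6x³ − x² − 6x + 5; R(x) = −9x − 8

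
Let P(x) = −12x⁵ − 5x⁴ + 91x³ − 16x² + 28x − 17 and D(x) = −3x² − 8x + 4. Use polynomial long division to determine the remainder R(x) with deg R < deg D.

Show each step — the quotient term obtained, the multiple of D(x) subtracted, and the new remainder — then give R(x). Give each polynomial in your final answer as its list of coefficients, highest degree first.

R = [-1]

Step 1: lead(−12x⁵ − 5x⁴ + 91x³ − 16x² + 28x − 17) ÷ lead(D) = −12x⁵ ÷ −3x² = 4x³. Subtract (4x³)·D = −12x⁵ − 32x⁴ + 16x³. Remainder: 27x⁴ + 75x³ − 16x² + 28x − 17.
Step 2: lead(27x⁴ + 75x³ − 16x² + 28x − 17) ÷ lead(D) = 27x⁴ ÷ −3x² = −9x². Subtract (−9x²)·D = 27x⁴ + 72x³ − 36x². Remainder: 3x³ + 20x² + 28x − 17.
Step 3: lead(3x³ + 20x² + 28x − 17) ÷ lead(D) = 3x³ ÷ −3x² = −x. Subtract (−x)·D = 3x³ + 8x² − 4x. Remainder: 12x² + 32x − 17.
Step 4: lead(12x² + 32x − 17) ÷ lead(D) = 12x² ÷ −3x² = −4. Subtract (−4)·D = 12x² + 32x − 16. Remainder: −1.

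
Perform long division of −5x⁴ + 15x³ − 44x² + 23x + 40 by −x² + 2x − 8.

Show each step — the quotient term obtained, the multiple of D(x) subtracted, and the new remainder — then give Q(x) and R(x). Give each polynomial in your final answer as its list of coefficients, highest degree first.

Step 1: lead(−5x⁴ + 15x³ − 44x² + 23x + 40) ÷ lead(D) = −5x⁴ ÷ −x² = 5x². Subtract (5x²)·D = −5x⁴ + 10x³ − 40x². Remainder: 5x³ − 4x² + 23x + 40.
Step 2: lead(5x³ − 4x² + 23x + 40) ÷ lead(D) = 5x³ ÷ −x² = −5x. Subtract (−5x)·D = 5x³ − 10x² + 40x. Remainder: 6x² − 17x + 40.
Step 3: lead(6x² − 17x + 40) ÷ lead(D) = 6x² ÷ −x² = −6. Subtract (−6)·D = 6x² − 12x + 48. Remainder: −5x − 8.

Q = [5, -5, -6]; R = [-5, -8]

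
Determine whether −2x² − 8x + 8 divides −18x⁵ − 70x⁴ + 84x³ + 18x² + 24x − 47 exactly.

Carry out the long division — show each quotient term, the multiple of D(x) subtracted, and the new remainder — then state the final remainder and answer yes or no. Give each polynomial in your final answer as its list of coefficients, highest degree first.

Step 1: lead(−18x⁵ − 70x⁴ + 84x³ + 18x² + 24x − 47) ÷ lead(D) = −18x⁵ ÷ −2x² = 9x³. Subtract (9x³)·D = −18x⁵ − 72x⁴ + 72x³. Remainder: 2x⁴ + 12x³ + 18x² + 24x − 47.
Step 2: lead(2x⁴ + 12x³ + 18x² + 24x − 47) ÷ lead(D) = 2x⁴ ÷ −2x² = −x². Subtract (−x²)·D = 2x⁴ + 8x³ − 8x². Remainder: 4x³ + 26x² + 24x − 47.
Step 3: lead(4x³ + 26x² + 24x − 47) ÷ lead(D) = 4x³ ÷ −2x² = −2x. Subtract (−2x)·D = 4x³ + 16x² − 16x. Remainder: 10x² + 40x − 47.
Step 4: lead(10x² + 40x − 47) ÷ lead(D) = 10x² ÷ −2x² = −5. Subtract (−5)·D = 10x² + 40x − 40. Remainder: −7.

R = [-7], so D(x) is not a factor of P(x). no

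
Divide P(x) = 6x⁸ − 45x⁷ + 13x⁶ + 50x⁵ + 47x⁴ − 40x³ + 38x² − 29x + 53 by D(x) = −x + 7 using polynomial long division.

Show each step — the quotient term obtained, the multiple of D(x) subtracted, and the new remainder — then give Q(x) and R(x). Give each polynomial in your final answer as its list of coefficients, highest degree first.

Step 1: lead(6x⁸ − 45x⁷ + 13x⁶ + 50x⁵ + 47x⁴ − 40x³ + 38x² − 29x + 53) ÷ lead(D) = 6x⁸ ÷ −x = −6x⁷. Subtract (−6x⁷)·D = 6x⁸ − 42x⁷. Remainder: −3x⁷ + 13x⁶ + 50x⁵ + 47x⁴ − 40x³ + 38x² − 29x + 53.
Step 2: lead(−3x⁷ + 13x⁶ + 50x⁵ + 47x⁴ − 40x³ + 38x² − 29x + 53) ÷ lead(D) = −3x⁷ ÷ −x = 3x⁶. Subtract (3x⁶)·D = −3x⁷ + 21x⁶. Remainder: −8x⁶ + 50x⁵ + 47x⁴ − 40x³ + 38x² − 29x + 53.
Step 3: lead(−8x⁶ + 50x⁵ + 47x⁴ − 40x³ + 38x² − 29x + 53) ÷ lead(D) = −8x⁶ ÷ −x = 8x⁵. Subtract (8x⁵)·D = −8x⁶ + 56x⁵. Remainder: −6x⁵ + 47x⁴ − 40x³ + 38x² − 29x + 53.
Step 4: lead(−6x⁵ + 47x⁴ − 40x³ + 38x² − 29x + 53) ÷ lead(D) = −6x⁵ ÷ −x = 6x⁴. Subtract (6x⁴)·D = −6x⁵ + 42x⁴. Remainder: 5x⁴ − 40x³ + 38x² − 29x + 53.
Step 5: lead(5x⁴ − 40x³ + 38x² − 29x + 53) ÷ lead(D) = 5x⁴ ÷ −x = −5x³. Subtract (−5x³)·D = 5x⁴ − 35x³. Remainder: −5x³ + 38x² − 29x + 53.
Step 6: lead(−5x³ + 38x² − 29x + 53) ÷ lead(D) = −5x³ ÷ −x = 5x². Subtract (5x²)·D = −5x³ + 35x². Remainder: 3x² − 29x + 53.
Step 7: lead(3x² − 29x + 53) ÷ lead(D) = 3x² ÷ −x = −3x. Subtract (−3x)·D = 3x² − 21x. Remainder: −8x + 53.
Step 8: lead(−8x + 53) ÷ lead(D) = −8x ÷ −x = 8. Subtract (8)·D = −8x + 56. Remainder: −3.

Q = [-6, 3, 8, 6, -5, 5, -3, 8]; R = [-3]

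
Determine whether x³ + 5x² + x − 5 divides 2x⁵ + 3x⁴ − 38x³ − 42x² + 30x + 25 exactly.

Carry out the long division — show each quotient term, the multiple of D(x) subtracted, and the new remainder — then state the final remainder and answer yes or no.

R(x) = 0, so D(x) is a factor of P(x). yes

Step 1: lead(2x⁵ + 3x⁴ − 38x³ − 42x² + 30x + 25) ÷ lead(D) = 2x⁵ ÷ x³ = 2x². Subtract (2x²)·D = 2x⁵ + 10x⁴ + 2x³ − 10x². Remainder: −7x⁴ − 40x³ − 32x² + 30x + 25.
Step 2: lead(−7x⁴ − 40x³ − 32x² + 30x + 25) ÷ lead(D) = −7x⁴ ÷ x³ = −7x. Subtract (−7x)·D = −7x⁴ − 35x³ − 7x² + 35x. Remainder: −5x³ − 25x² − 5x + 25.
Step 3: lead(−5x³ − 25x² − 5x + 25) ÷ lead(D) = −5x³ ÷ x³ = −5. Subtract (−5)·D = −5x³ − 25x² − 5x + 25. Remainder: 0.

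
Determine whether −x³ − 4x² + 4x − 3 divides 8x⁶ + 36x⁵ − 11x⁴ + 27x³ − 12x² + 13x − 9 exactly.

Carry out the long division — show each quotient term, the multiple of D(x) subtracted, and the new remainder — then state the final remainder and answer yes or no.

R(x) = −6x − 6, so D(x) is not a factor of P(x). no

Step 1: lead(8x⁶ + 36x⁵ − 11x⁴ + 27x³ − 12x² + 13x − 9) ÷ lead(D) = 8x⁶ ÷ −x³ = −8x³. Subtract (−8x³)·D = 8x⁶ + 32x⁵ − 32x⁴ + 24x³. Remainder: 4x⁵ + 21x⁴ + 3x³ − 12x² + 13x − 9.
Step 2: lead(4x⁵ + 21x⁴ + 3x³ − 12x² + 13x − 9) ÷ lead(D) = 4x⁵ ÷ −x³ = −4x². Subtract (−4x²)·D = 4x⁵ + 16x⁴ − 16x³ + 12x². Remainder: 5x⁴ + 19x³ − 24x² + 13x − 9.
Step 3: lead(5x⁴ + 19x³ − 24x² + 13x − 9) ÷ lead(D) = 5x⁴ ÷ −x³ = −5x. Subtract (−5x)·D = 5x⁴ + 20x³ − 20x² + 15x. Remainder: −x³ − 4x² − 2x − 9.
Step 4: lead(−x³ − 4x² − 2x − 9) ÷ lead(D) = −x³ ÷ −x³ = 1. Subtract (1)·D = −x³ − 4x² + 4x − 3. Remainder: −6x − 6.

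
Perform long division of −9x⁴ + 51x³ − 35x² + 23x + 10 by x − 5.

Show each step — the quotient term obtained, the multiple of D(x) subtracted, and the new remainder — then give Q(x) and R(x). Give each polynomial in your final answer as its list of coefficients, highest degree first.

Step 1: lead(−9x⁴ + 51x³ − 35x² + 23x + 10) ÷ lead(D) = −9x⁴ ÷ x = −9x³. Subtract (−9x³)·D = −9x⁴ + 45x³. Remainder: 6x³ − 35x² + 23x + 10.
Step 2: lead(6x³ − 35x² + 23x + 10) ÷ lead(D) = 6x³ ÷ x = 6x². Subtract (6x²)·D = 6x³ − 30x². Remainder: −5x² + 23x + 10.
Step 3: lead(−5x² + 23x + 10) ÷ lead(D) = −5x² ÷ x = −5x. Subtract (−5x)·D = −5x² + 25x. Remainder: −2x + 10.
Step 4: lead(−2x + 10) ÷ lead(D) = −2x ÷ x = −2. Subtract (−2)·D = −2x + 10. Remainder: 0.

Q = [-9, 6, -5, -2]; R = [0]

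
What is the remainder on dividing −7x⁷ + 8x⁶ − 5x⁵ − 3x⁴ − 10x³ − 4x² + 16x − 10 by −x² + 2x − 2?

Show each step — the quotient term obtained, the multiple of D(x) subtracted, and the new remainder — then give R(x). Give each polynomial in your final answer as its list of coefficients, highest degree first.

Step 1: lead(−7x⁷ + 8x⁶ − 5x⁵ − 3x⁴ − 10x³ − 4x² + 16x − 10) ÷ lead(D) = −7x⁷ ÷ −x² = 7x⁵. Subtract (7x⁵)·D = −7x⁷ + 14x⁶ − 14x⁵. Remainder: −6x⁶ + 9x⁵ − 3x⁴ − 10x³ − 4x² + 16x − 10.
Step 2: lead(−6x⁶ + 9x⁵ − 3x⁴ − 10x³ − 4x² + 16x − 10) ÷ lead(D) = −6x⁶ ÷ −x² = 6x⁴. Subtract (6x⁴)·D = −6x⁶ + 12x⁵ − 12x⁴. Remainder: −3x⁵ + 9x⁴ − 10x³ − 4x² + 16x − 10.
Step 3: lead(−3x⁵ + 9x⁴ − 10x³ − 4x² + 16x − 10) ÷ lead(D) = −3x⁵ ÷ −x² = 3x³. Subtract (3x³)·D = −3x⁵ + 6x⁴ − 6x³. Remainder: 3x⁴ − 4x³ − 4x² + 16x − 10.
Step 4: lead(3x⁴ − 4x³ − 4x² + 16x − 10) ÷ lead(D) = 3x⁴ ÷ −x² = −3x². Subtract (−3x²)·D = 3x⁴ − 6x³ + 6x². Remainder: 2x³ − 10x² + 16x − 10.
Step 5: lead(2x³ − 10x² + 16x − 10) ÷ lead(D) = 2x³ ÷ −x² = −2x. Subtract (−2x)·D = 2x³ − 4x² + 4x. Remainder: −6x² + 12x − 10.
Step 6: lead(−6x² + 12x − 10) ÷ lead(D) = −6x² ÷ −x² = 6. Subtract (6)·D = −6x² + 12x − 12. Remainder: 2.

R = [2]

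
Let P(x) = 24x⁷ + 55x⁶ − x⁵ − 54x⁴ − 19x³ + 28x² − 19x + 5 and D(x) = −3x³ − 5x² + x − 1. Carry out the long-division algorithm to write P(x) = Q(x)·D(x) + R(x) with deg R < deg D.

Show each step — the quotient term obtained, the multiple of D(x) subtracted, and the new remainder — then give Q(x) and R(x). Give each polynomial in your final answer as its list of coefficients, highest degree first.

Q = [-8, -5, 6, 9, -5]; R = [-5, 0]

Step 1: lead(24x⁷ + 55x⁶ − x⁵ − 54x⁴ − 19x³ + 28x² − 19x + 5) ÷ lead(D) = 24x⁷ ÷ −3x³ = −8x⁴. Subtract (−8x⁴)·D = 24x⁷ + 40x⁶ − 8x⁵ + 8x⁴. Remainder: 15x⁶ + 7x⁵ − 62x⁴ − 19x³ + 28x² − 19x + 5.
Step 2: lead(15x⁶ + 7x⁵ − 62x⁴ − 19x³ + 28x² − 19x + 5) ÷ lead(D) = 15x⁶ ÷ −3x³ = −5x³. Subtract (−5x³)·D = 15x⁶ + 25x⁵ − 5x⁴ + 5x³. Remainder: −18x⁵ − 57x⁴ − 24x³ + 28x² − 19x + 5.
Step 3: lead(−18x⁵ − 57x⁴ − 24x³ + 28x² − 19x + 5) ÷ lead(D) = −18x⁵ ÷ −3x³ = 6x². Subtract (6x²)·D = −18x⁵ − 30x⁴ + 6x³ − 6x². Remainder: −27x⁴ − 30x³ + 34x² − 19x + 5.
Step 4: lead(−27x⁴ − 30x³ + 34x² − 19x + 5) ÷ lead(D) = −27x⁴ ÷ −3x³ = 9x. Subtract (9x)·D = −27x⁴ − 45x³ + 9x² − 9x. Remainder: 15x³ + 25x² − 10x + 5.
Step 5: lead(15x³ + 25x² − 10x + 5) ÷ lead(D) = 15x³ ÷ −3x³ = −5. Subtract (−5)·D = 15x³ + 25x² − 5x + 5. Remainder: −5x.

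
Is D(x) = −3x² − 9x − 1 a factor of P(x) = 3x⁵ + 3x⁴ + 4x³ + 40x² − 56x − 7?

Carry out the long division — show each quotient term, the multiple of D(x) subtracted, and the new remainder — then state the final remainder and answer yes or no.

Step 1: lead(3x⁵ + 3x⁴ + 4x³ + 40x² − 56x − 7) ÷ lead(D) = 3x⁵ ÷ −3x² = −x³. Subtract (−x³)·D = 3x⁵ + 9x⁴ + x³. Remainder: −6x⁴ + 3x³ + 40x² − 56x − 7.
Step 2: lead(−6x⁴ + 3x³ + 40x² − 56x − 7) ÷ lead(D) = −6x⁴ ÷ −3x² = 2x². Subtract (2x²)·D = −6x⁴ − 18x³ − 2x². Remainder: 21x³ + 42x² − 56x − 7.
Step 3: lead(21x³ + 42x² − 56x − 7) ÷ lead(D) = 21x³ ÷ −3x² = −7x. Subtract (−7x)·D = 21x³ + 63x² + 7x. Remainder: −21x² − 63x − 7.
Step 4: lead(−21x² − 63x − 7) ÷ lead(D) = −21x² ÷ −3x² = 7. Subtract (7)·D = −21x² − 63x − 7. Remainder: 0.

R(x) = 0, so D(x) is a factor of P(x). yes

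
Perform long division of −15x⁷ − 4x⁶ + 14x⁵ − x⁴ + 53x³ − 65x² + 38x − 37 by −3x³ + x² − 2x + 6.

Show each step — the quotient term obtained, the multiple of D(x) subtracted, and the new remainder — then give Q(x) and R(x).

Q(x) = 5x⁴ + 3x³ − 7x² + 6x − 5; R(x) = −6x² − 8x − 7

Step 1: lead(−15x⁷ − 4x⁶ + 14x⁵ − x⁴ + 53x³ − 65x² + 38x − 37) ÷ lead(D) = −15x⁷ ÷ −3x³ = 5x⁴. Subtract (5x⁴)·D = −15x⁷ + 5x⁶ − 10x⁵ + 30x⁴. Remainder: −9x⁶ + 24x⁵ − 31x⁴ + 53x³ − 65x² + 38x − 37.
Step 2: lead(−9x⁶ + 24x⁵ − 31x⁴ + 53x³ − 65x² + 38x − 37) ÷ lead(D) = −9x⁶ ÷ −3x³ = 3x³. Subtract (3x³)·D = −9x⁶ + 3x⁵ − 6x⁴ + 18x³. Remainder: 21x⁵ − 25x⁴ + 35x³ − 65x² + 38x − 37.
Step 3: lead(21x⁵ − 25x⁴ + 35x³ − 65x² + 38x − 37) ÷ lead(D) = 21x⁵ ÷ −3x³ = −7x². Subtract (−7x²)·D = 21x⁵ − 7x⁴ + 14x³ − 42x². Remainder: −18x⁴ + 21x³ − 23x² + 38x − 37.
Step 4: lead(−18x⁴ + 21x³ − 23x² + 38x − 37) ÷ lead(D) = −18x⁴ ÷ −3x³ = 6x. Subtract (6x)·D = −18x⁴ + 6x³ − 12x² + 36x. Remainder: 15x³ − 11x² + 2x − 37.
Step 5: lead(15x³ − 11x² + 2x − 37) ÷ lead(D) = 15x³ ÷ −3x³ = −5. Subtract (−5)·D = 15x³ − 5x² + 10x − 30. Remainder: −6x² − 8x − 7.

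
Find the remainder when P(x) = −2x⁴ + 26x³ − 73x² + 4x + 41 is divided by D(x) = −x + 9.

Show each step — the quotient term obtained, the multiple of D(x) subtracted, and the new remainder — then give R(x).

R(x) = −4

Step 1: lead(−2x⁴ + 26x³ − 73x² + 4x + 41) ÷ lead(D) = −2x⁴ ÷ −x = 2x³. Subtract (2x³)·D = −2x⁴ + 18x³. Remainder: 8x³ − 73x² + 4x + 41.
Step 2: lead(8x³ − 73x² + 4x + 41) ÷ lead(D) = 8x³ ÷ −x = −8x². Subtract (−8x²)·D = 8x³ − 72x². Remainder: −x² + 4x + 41.
Step 3: lead(−x² + 4x + 41) ÷ lead(D) = −x² ÷ −x = x. Subtract (x)·D = −x² + 9x. Remainder: −5x + 41.
Step 4: lead(−5x + 41) ÷ lead(D) = −5x ÷ −x = 5. Subtract (5)·D = −5x + 45. Remainder: −4.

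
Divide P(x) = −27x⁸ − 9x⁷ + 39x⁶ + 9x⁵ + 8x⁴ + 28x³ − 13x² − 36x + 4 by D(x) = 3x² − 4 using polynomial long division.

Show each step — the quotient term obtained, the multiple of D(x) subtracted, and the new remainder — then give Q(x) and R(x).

Step 1: lead(−27x⁸ − 9x⁷ + 39x⁶ + 9x⁵ + 8x⁴ + 28x³ − 13x² − 36x + 4) ÷ lead(D) = −27x⁸ ÷ 3x² = −9x⁶. Subtract (−9x⁶)·D = −27x⁸ + 36x⁶. Remainder: −9x⁷ + 3x⁶ + 9x⁵ + 8x⁴ + 28x³ − 13x² − 36x + 4.
Step 2: lead(−9x⁷ + 3x⁶ + 9x⁵ + 8x⁴ + 28x³ − 13x² − 36x + 4) ÷ lead(D) = −9x⁷ ÷ 3x² = −3x⁵. Subtract (−3x⁵)·D = −9x⁷ + 12x⁵. Remainder: 3x⁶ − 3x⁵ + 8x⁴ + 28x³ − 13x² − 36x + 4.
Step 3: lead(3x⁶ − 3x⁵ + 8x⁴ + 28x³ − 13x² − 36x + 4) ÷ lead(D) = 3x⁶ ÷ 3x² = x⁴. Subtract (x⁴)·D = 3x⁶ − 4x⁴. Remainder: −3x⁵ + 12x⁴ + 28x³ − 13x² − 36x + 4.
Step 4: lead(−3x⁵ + 12x⁴ + 28x³ − 13x² − 36x + 4) ÷ lead(D) = −3x⁵ ÷ 3x² = −x³. Subtract (−x³)·D = −3x⁵ + 4x³. Remainder: 12x⁴ + 24x³ − 13x² − 36x + 4.
Step 5: lead(12x⁴ + 24x³ − 13x² − 36x + 4) ÷ lead(D) = 12x⁴ ÷ 3x² = 4x². Subtract (4x²)·D = 12x⁴ − 16x². Remainder: 24x³ + 3x² − 36x + 4.
Step 6: lead(24x³ + 3x² − 36x + 4) ÷ lead(D) = 24x³ ÷ 3x² = 8x. Subtract (8x)·D = 24x³ − 32x. Remainder: 3x² − 4x + 4.
Step 7: lead(3x² − 4x + 4) ÷ lead(D) = 3x² ÷ 3x² = 1. Subtract (1)·D = 3x² − 4. Remainder: −4x + 8.

Q(x) = −9x⁶ − 3x⁵ + x⁴ − x³ + 4x² + 8x + 1; R(x) = −4x + 8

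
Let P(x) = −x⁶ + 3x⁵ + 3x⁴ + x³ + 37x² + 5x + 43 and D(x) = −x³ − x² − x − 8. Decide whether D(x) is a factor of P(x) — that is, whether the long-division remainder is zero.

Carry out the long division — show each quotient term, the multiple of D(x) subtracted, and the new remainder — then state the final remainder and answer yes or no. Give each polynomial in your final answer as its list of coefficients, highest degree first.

R = [3], so D(x) is not a factor of P(x). no

Step 1: lead(−x⁶ + 3x⁵ + 3x⁴ + x³ + 37x² + 5x + 43) ÷ lead(D) = −x⁶ ÷ −x³ = x³. Subtract (x³)·D = −x⁶ − x⁵ − x⁴ − 8x³. Remainder: 4x⁵ + 4x⁴ + 9x³ + 37x² + 5x + 43.
Step 2: lead(4x⁵ + 4x⁴ + 9x³ + 37x² + 5x + 43) ÷ lead(D) = 4x⁵ ÷ −x³ = −4x². Subtract (−4x²)·D = 4x⁵ + 4x⁴ + 4x³ + 32x². Remainder: 5x³ + 5x² + 5x + 43.
Step 3: lead(5x³ + 5x² + 5x + 43) ÷ lead(D) = 5x³ ÷ −x³ = −5. Subtract (−5)·D = 5x³ + 5x² + 5x + 40. Remainder: 3.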